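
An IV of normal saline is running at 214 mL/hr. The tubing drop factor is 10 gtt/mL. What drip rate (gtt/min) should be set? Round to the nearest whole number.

36 gtt/min

214 mL/hr ÷ 60 min/hr = 3.566667 mL/min
3.566667 mL/min × 10 gtt/mL = 35.66667 gtt/min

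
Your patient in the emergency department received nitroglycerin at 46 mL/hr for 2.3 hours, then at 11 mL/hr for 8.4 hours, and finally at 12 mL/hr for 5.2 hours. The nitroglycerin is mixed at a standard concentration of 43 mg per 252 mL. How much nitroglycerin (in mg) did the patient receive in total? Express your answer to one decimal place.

44.5 mg

Concentration = 43 mg ÷ 252 mL = 0.1706349 mg/mL
Stage 1: 46 mL/hr × 2.3 hr = 105.8 mL → 105.8 mL × 0.1706349 mg/mL = 18.05317 mg
Stage 2: 11 mL/hr × 8.4 hr = 92.4 mL → 92.4 mL × 0.1706349 mg/mL = 15.76667 mg
Stage 3: 12 mL/hr × 5.2 hr = 62.4 mL → 62.4 mL × 0.1706349 mg/mL = 10.64762 mg
Total = 18.05317 + 15.76667 + 10.64762 = 44.46746 mg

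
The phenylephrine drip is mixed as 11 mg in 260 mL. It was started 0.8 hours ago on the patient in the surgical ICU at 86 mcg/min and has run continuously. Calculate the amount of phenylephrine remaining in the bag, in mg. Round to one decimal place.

86 mcg/min × 60 min/hr = 5160 mcg/hr
Concentration = 11 mg ÷ 260 mL = 0.04230769 mg/mL = 42.30769 mcg/mL
Rate = 5160 mcg/hr ÷ 42.30769 mcg/mL = 121.9636 mL/hr
Volume infused = 121.9636 mL/hr × 0.8 hr = 97.57091 mL
Volume remaining = 260 − 97.57091 = 162.4291 mL
Drug remaining = 162.4291 mL × 42.30769 mcg/mL = 6872 mcg = 6.872 mg

6.9 mg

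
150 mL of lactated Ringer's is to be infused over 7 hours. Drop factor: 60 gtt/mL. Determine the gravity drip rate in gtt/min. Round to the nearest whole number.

21 gtt/min

150 mL ÷ (7 hr × 60 = 420 min) = 0.3571429 mL/min
0.3571429 mL/min × 60 gtt/mL = 21.42857 gtt/min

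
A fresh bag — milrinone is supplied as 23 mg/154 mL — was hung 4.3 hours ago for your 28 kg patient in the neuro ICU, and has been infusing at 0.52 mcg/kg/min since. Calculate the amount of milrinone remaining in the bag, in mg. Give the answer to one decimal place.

19.2 mg

Dose = 0.52 mcg/kg/min × 28 kg = 14.56 mcg/min
14.56 mcg/min × 60 min/hr = 873.6 mcg/hr
Concentration = 23 mg ÷ 154 mL = 0.1493506 mg/mL = 149.3506 mcg/mL
Rate = 873.6 mcg/hr ÷ 149.3506 mcg/mL = 5.849322 mL/hr
Volume infused = 5.849322 mL/hr × 4.3 hr = 25.15208 mL
Volume remaining = 154 − 25.15208 = 128.8479 mL
Drug remaining = 128.8479 mL × 149.3506 mcg/mL = 19243.52 mcg = 19.24352 mg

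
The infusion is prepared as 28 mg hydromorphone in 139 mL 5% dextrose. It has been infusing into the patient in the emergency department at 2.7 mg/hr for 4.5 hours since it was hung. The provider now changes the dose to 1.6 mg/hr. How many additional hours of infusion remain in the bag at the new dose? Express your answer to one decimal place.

9.9 hours

Initial rate:
Concentration = 28 mg ÷ 139 mL = 0.2014388 mg/mL
Rate = 2.7 mg/hr ÷ 0.2014388 mg/mL = 13.40357 mL/hr
Volume infused so far = 13.40357 mL/hr × 4.5 hr = 60.31607 mL
Volume remaining = 139 − 60.31607 = 78.68393 mL
New rate:
Rate = 1.6 mg/hr ÷ 0.2014388 mg/mL = 7.942857 mL/hr
Time remaining = 78.68393 mL ÷ 7.942857 mL/hr = 9.90625 hr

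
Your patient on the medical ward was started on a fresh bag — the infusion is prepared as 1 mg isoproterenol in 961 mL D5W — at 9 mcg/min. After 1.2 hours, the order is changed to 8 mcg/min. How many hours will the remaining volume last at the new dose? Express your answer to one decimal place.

0.7 hours

Initial rate:
9 mcg/min × 60 min/hr = 540 mcg/hr
Concentration = 1 mg ÷ 961 mL = 0.001040583 mg/mL = 1.040583 mcg/mL
Rate = 540 mcg/hr ÷ 1.040583 mcg/mL = 518.94 mL/hr
Volume infused so far = 518.94 mL/hr × 1.2 hr = 622.728 mL
Volume remaining = 961 − 622.728 = 338.272 mL
New rate:
8 mcg/min × 60 min/hr = 480 mcg/hr
Rate = 480 mcg/hr ÷ 1.040583 mcg/mL = 461.28 mL/hr
Time remaining = 338.272 mL ÷ 461.28 mL/hr = 0.7333333 hr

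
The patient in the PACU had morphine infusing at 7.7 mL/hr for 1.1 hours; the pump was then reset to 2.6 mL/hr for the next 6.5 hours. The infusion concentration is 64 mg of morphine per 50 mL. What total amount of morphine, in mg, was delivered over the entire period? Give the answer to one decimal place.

Concentration = 64 mg ÷ 50 mL = 1.28 mg/mL
Stage 1: 7.7 mL/hr × 1.1 hr = 8.47 mL → 8.47 mL × 1.28 mg/mL = 10.8416 mg
Stage 2: 2.6 mL/hr × 6.5 hr = 16.9 mL → 16.9 mL × 1.28 mg/mL = 21.632 mg
Total = 10.8416 + 21.632 = 32.4736 mg

32.5 mg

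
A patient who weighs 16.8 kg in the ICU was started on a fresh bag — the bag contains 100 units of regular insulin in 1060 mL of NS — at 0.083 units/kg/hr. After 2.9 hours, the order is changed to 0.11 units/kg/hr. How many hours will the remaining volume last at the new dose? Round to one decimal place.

51.9 hours

Initial rate:
Dose = 0.083 units/kg/hr × 16.8 kg = 1.3944 units/hr
Concentration = 100 units ÷ 1060 mL = 0.09433962 units/mL
Rate = 1.3944 units/hr ÷ 0.09433962 units/mL = 14.78064 mL/hr
Volume infused so far = 14.78064 mL/hr × 2.9 hr = 42.86386 mL
Volume remaining = 1060 − 42.86386 = 1017.136 mL
New rate:
Dose = 0.11 units/kg/hr × 16.8 kg = 1.848 units/hr
Rate = 1.848 units/hr ÷ 0.09433962 units/mL = 19.5888 mL/hr
Time remaining = 1017.136 mL ÷ 19.5888 mL/hr = 51.92437 hr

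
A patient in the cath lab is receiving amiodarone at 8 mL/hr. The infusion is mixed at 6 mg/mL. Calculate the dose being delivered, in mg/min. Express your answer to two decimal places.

0.80 mg/min

Drug rate = 8 mL/hr × 6 mg/mL = 48 mg/hr
48 mg/hr ÷ 60 min/hr = 0.8 mg/min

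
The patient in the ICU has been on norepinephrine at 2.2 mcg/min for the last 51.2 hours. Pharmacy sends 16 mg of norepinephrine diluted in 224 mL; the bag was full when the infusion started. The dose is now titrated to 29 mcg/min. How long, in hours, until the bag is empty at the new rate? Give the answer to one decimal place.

5.3 hours

Initial rate:
2.2 mcg/min × 60 min/hr = 132 mcg/hr
Concentration = 16 mg ÷ 224 mL = 0.07142857 mg/mL = 71.42857 mcg/mL
Rate = 132 mcg/hr ÷ 71.42857 mcg/mL = 1.848 mL/hr
Volume infused so far = 1.848 mL/hr × 51.2 hr = 94.6176 mL
Volume remaining = 224 − 94.6176 = 129.3824 mL
New rate:
29 mcg/min × 60 min/hr = 1740 mcg/hr
Rate = 1740 mcg/hr ÷ 71.42857 mcg/mL = 24.36 mL/hr
Time remaining = 129.3824 mL ÷ 24.36 mL/hr = 5.311264 hr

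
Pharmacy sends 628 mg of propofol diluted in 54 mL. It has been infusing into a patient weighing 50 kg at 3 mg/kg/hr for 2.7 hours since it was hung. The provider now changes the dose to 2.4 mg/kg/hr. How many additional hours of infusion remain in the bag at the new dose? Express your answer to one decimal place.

Initial rate:
Dose = 3 mg/kg/hr × 50 kg = 150 mg/hr
Concentration = 628 mg ÷ 54 mL = 11.62963 mg/mL
Rate = 150 mg/hr ÷ 11.62963 mg/mL = 12.89809 mL/hr
Volume infused so far = 12.89809 mL/hr × 2.7 hr = 34.82484 mL
Volume remaining = 54 − 34.82484 = 19.17516 mL
New rate:
Dose = 2.4 mg/kg/hr × 50 kg = 120 mg/hr
Rate = 120 mg/hr ÷ 11.62963 mg/mL = 10.31847 mL/hr
Time remaining = 19.17516 mL ÷ 10.31847 mL/hr = 1.858333 hr

1.9 hours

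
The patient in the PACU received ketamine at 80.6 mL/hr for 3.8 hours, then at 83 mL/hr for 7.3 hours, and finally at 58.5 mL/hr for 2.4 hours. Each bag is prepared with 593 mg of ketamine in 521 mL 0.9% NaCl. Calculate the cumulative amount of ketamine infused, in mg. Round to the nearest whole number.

1198 mg

Concentration = 593 mg ÷ 521 mL = 1.138196 mg/mL
Stage 1: 80.6 mL/hr × 3.8 hr = 306.28 mL → 306.28 mL × 1.138196 mg/mL = 348.6066 mg
Stage 2: 83 mL/hr × 7.3 hr = 605.9 mL → 605.9 mL × 1.138196 mg/mL = 689.6328 mg
Stage 3: 58.5 mL/hr × 2.4 hr = 140.4 mL → 140.4 mL × 1.138196 mg/mL = 159.8027 mg
Total = 348.6066 + 689.6328 + 159.8027 = 1198.042 mg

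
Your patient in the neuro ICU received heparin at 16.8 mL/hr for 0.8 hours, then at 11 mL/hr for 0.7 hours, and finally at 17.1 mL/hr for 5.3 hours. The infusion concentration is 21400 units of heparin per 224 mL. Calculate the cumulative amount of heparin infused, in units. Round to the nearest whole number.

10678 units

Concentration = 21400 units ÷ 224 mL = 95.53571 units/mL
Stage 1: 16.8 mL/hr × 0.8 hr = 13.44 mL → 13.44 mL × 95.53571 units/mL = 1284 units
Stage 2: 11 mL/hr × 0.7 hr = 7.7 mL → 7.7 mL × 95.53571 units/mL = 735.625 units
Stage 3: 17.1 mL/hr × 5.3 hr = 90.63 mL → 90.63 mL × 95.53571 units/mL = 8658.402 units
Total = 1284 + 735.625 + 8658.402 = 10678.03 units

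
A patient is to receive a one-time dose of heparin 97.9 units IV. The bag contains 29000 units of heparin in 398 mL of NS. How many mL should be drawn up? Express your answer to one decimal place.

1.3 mL

Concentration = 29000 units ÷ 398 mL = 72.86432 units/mL
Volume = 97.9 units ÷ 72.86432 units/mL = 1.343593 mL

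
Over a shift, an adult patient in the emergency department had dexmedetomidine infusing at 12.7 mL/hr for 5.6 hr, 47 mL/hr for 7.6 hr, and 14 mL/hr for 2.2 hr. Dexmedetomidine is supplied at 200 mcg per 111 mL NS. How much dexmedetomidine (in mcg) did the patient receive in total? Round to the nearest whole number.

Concentration = 200 mcg ÷ 111 mL = 1.801802 mcg/mL
Stage 1: 12.7 mL/hr × 5.6 hr = 71.12 mL → 71.12 mL × 1.801802 mcg/mL = 128.1441 mcg
Stage 2: 47 mL/hr × 7.6 hr = 357.2 mL → 357.2 mL × 1.801802 mcg/mL = 643.6036 mcg
Stage 3: 14 mL/hr × 2.2 hr = 30.8 mL → 30.8 mL × 1.801802 mcg/mL = 55.4955 mcg
Total = 128.1441 + 643.6036 + 55.4955 = 827.2432 mcg

827 mcg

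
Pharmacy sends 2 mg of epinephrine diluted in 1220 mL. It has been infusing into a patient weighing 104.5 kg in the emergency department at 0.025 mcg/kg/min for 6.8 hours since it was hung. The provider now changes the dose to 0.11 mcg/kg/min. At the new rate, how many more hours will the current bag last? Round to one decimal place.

Initial rate:
Dose = 0.025 mcg/kg/min × 104.5 kg = 2.6125 mcg/min
2.6125 mcg/min × 60 min/hr = 156.75 mcg/hr
Concentration = 2 mg ÷ 1220 mL = 0.001639344 mg/mL = 1.639344 mcg/mL
Rate = 156.75 mcg/hr ÷ 1.639344 mcg/mL = 95.6175 mL/hr
Volume infused so far = 95.6175 mL/hr × 6.8 hr = 650.199 mL
Volume remaining = 1220 − 650.199 = 569.801 mL
New rate:
Dose = 0.11 mcg/kg/min × 104.5 kg = 11.495 mcg/min
11.495 mcg/min × 60 min/hr = 689.7 mcg/hr
Rate = 689.7 mcg/hr ÷ 1.639344 mcg/mL = 420.717 mL/hr
Time remaining = 569.801 mL ÷ 420.717 mL/hr = 1.354357 hr

1.4 hours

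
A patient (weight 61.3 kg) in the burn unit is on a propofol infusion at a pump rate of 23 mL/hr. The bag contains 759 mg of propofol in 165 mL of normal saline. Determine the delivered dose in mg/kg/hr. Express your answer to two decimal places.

Concentration = 759 mg ÷ 165 mL = 4.6 mg/mL
Drug rate = 23 mL/hr × 4.6 mg/mL = 105.8 mg/hr
105.8 mg/hr ÷ 61.3 kg = 1.725938 mg/kg/hr

1.73 mg/kg/hr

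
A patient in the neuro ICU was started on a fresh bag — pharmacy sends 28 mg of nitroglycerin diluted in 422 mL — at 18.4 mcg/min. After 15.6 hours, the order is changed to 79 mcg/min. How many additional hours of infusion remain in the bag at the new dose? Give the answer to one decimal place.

Initial rate:
18.4 mcg/min × 60 min/hr = 1104 mcg/hr
Concentration = 28 mg ÷ 422 mL = 0.06635071 mg/mL = 66.35071 mcg/mL
Rate = 1104 mcg/hr ÷ 66.35071 mcg/mL = 16.63886 mL/hr
Volume infused so far = 16.63886 mL/hr × 15.6 hr = 259.5662 mL
Volume remaining = 422 − 259.5662 = 162.4338 mL
New rate:
79 mcg/min × 60 min/hr = 4740 mcg/hr
Rate = 4740 mcg/hr ÷ 66.35071 mcg/mL = 71.43857 mL/hr
Time remaining = 162.4338 mL ÷ 71.43857 mL/hr = 2.273755 hr

2.3 hours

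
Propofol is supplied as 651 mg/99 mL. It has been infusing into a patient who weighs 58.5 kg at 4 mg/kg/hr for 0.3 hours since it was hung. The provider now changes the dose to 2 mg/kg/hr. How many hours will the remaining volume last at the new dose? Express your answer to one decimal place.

5.0 hours

Initial rate:
Dose = 4 mg/kg/hr × 58.5 kg = 234 mg/hr
Concentration = 651 mg ÷ 99 mL = 6.575758 mg/mL
Rate = 234 mg/hr ÷ 6.575758 mg/mL = 35.58525 mL/hr
Volume infused so far = 35.58525 mL/hr × 0.3 hr = 10.67558 mL
Volume remaining = 99 − 10.67558 = 88.32442 mL
New rate:
Dose = 2 mg/kg/hr × 58.5 kg = 117 mg/hr
Rate = 117 mg/hr ÷ 6.575758 mg/mL = 17.79263 mL/hr
Time remaining = 88.32442 mL ÷ 17.79263 mL/hr = 4.964103 hr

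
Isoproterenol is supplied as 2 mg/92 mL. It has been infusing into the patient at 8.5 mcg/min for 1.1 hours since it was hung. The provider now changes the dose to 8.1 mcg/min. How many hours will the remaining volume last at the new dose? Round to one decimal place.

Initial rate:
8.5 mcg/min × 60 min/hr = 510 mcg/hr
Concentration = 2 mg ÷ 92 mL = 0.02173913 mg/mL = 21.73913 mcg/mL
Rate = 510 mcg/hr ÷ 21.73913 mcg/mL = 23.46 mL/hr
Volume infused so far = 23.46 mL/hr × 1.1 hr = 25.806 mL
Volume remaining = 92 − 25.806 = 66.194 mL
New rate:
8.1 mcg/min × 60 min/hr = 486 mcg/hr
Rate = 486 mcg/hr ÷ 21.73913 mcg/mL = 22.356 mL/hr
Time remaining = 66.194 mL ÷ 22.356 mL/hr = 2.960905 hr

3.0 hours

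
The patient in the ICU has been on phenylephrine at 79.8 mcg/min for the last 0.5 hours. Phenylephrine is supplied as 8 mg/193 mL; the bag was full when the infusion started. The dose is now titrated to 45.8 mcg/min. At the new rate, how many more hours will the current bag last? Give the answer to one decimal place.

2.0 hours

Initial rate:
79.8 mcg/min × 60 min/hr = 4788 mcg/hr
Concentration = 8 mg ÷ 193 mL = 0.04145078 mg/mL = 41.45078 mcg/mL
Rate = 4788 mcg/hr ÷ 41.45078 mcg/mL = 115.5105 mL/hr
Volume infused so far = 115.5105 mL/hr × 0.5 hr = 57.75525 mL
Volume remaining = 193 − 57.75525 = 135.2448 mL
New rate:
45.8 mcg/min × 60 min/hr = 2748 mcg/hr
Rate = 2748 mcg/hr ÷ 41.45078 mcg/mL = 66.2955 mL/hr
Time remaining = 135.2448 mL ÷ 66.2955 mL/hr = 2.040029 hr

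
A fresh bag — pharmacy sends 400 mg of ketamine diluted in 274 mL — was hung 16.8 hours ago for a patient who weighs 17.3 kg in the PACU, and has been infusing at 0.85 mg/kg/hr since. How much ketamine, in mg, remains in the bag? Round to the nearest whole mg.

153 mg

Dose = 0.85 mg/kg/hr × 17.3 kg = 14.705 mg/hr
Concentration = 400 mg ÷ 274 mL = 1.459854 mg/mL
Rate = 14.705 mg/hr ÷ 1.459854 mg/mL = 10.07292 mL/hr
Volume infused = 10.07292 mL/hr × 16.8 hr = 169.2251 mL
Volume remaining = 274 − 169.2251 = 104.7749 mL
Drug remaining = 104.7749 mL × 1.459854 mg/mL = 152.956 mg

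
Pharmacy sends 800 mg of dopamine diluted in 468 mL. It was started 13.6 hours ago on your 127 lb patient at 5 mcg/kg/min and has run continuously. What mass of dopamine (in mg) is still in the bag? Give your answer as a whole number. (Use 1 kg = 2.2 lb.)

Weight = 127 lb ÷ 2.2 lb/kg = 57.72727 kg
Dose = 5 mcg/kg/min × 57.72727 kg = 288.6364 mcg/min
288.6364 mcg/min × 60 min/hr = 17318.18 mcg/hr
Concentration = 800 mg ÷ 468 mL = 1.709402 mg/mL = 1709.402 mcg/mL
Rate = 17318.18 mcg/hr ÷ 1709.402 mcg/mL = 10.13114 mL/hr
Volume infused = 10.13114 mL/hr × 13.6 hr = 137.7835 mL
Volume remaining = 468 − 137.7835 = 330.2165 mL
Drug remaining = 330.2165 mL × 1709.402 mcg/mL = 564472.7 mcg = 564.4727 mg

564 mg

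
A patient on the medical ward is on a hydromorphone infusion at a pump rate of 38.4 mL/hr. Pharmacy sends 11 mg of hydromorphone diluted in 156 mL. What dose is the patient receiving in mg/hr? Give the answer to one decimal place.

2.7 mg/hr

Concentration = 11 mg ÷ 156 mL = 0.07051282 mg/mL
Drug rate = 38.4 mL/hr × 0.07051282 mg/mL = 2.707692 mg/hr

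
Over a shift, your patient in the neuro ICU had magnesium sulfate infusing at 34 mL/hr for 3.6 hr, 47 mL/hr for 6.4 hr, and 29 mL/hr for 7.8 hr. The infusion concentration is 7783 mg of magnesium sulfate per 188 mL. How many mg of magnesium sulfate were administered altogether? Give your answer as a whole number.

Concentration = 7783 mg ÷ 188 mL = 41.39894 mg/mL
Stage 1: 34 mL/hr × 3.6 hr = 122.4 mL → 122.4 mL × 41.39894 mg/mL = 5067.23 mg
Stage 2: 47 mL/hr × 6.4 hr = 300.8 mL → 300.8 mL × 41.39894 mg/mL = 12452.8 mg
Stage 3: 29 mL/hr × 7.8 hr = 226.2 mL → 226.2 mL × 41.39894 mg/mL = 9364.439 mg
Total = 5067.23 + 12452.8 + 9364.439 = 26884.47 mg

26884 mg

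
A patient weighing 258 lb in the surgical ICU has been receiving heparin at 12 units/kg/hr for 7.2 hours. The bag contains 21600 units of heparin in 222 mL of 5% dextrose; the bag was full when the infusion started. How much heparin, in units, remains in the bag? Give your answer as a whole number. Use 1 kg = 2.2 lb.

Weight = 258 lb ÷ 2.2 lb/kg = 117.2727 kg
Dose = 12 units/kg/hr × 117.2727 kg = 1407.273 units/hr
Concentration = 21600 units ÷ 222 mL = 97.2973 units/mL
Rate = 1407.273 units/hr ÷ 97.2973 units/mL = 14.46364 mL/hr
Volume infused = 14.46364 mL/hr × 7.2 hr = 104.1382 mL
Volume remaining = 222 − 104.1382 = 117.8618 mL
Drug remaining = 117.8618 mL × 97.2973 units/mL = 11467.64 units

11468 units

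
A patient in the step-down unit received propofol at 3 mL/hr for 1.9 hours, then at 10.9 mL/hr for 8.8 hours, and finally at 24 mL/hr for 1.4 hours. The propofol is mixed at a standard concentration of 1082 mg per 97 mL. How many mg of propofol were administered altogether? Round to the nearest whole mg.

Concentration = 1082 mg ÷ 97 mL = 11.15464 mg/mL
Stage 1: 3 mL/hr × 1.9 hr = 5.7 mL → 5.7 mL × 11.15464 mg/mL = 63.58144 mg
Stage 2: 10.9 mL/hr × 8.8 hr = 95.92 mL → 95.92 mL × 11.15464 mg/mL = 1069.953 mg
Stage 3: 24 mL/hr × 1.4 hr = 33.6 mL → 33.6 mL × 11.15464 mg/mL = 374.7959 mg
Total = 63.58144 + 1069.953 + 374.7959 = 1508.33 mg

1508 mg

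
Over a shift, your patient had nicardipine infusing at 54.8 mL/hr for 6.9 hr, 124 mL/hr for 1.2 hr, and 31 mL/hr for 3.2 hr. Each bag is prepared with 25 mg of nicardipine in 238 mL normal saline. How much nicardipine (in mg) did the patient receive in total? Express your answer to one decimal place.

Concentration = 25 mg ÷ 238 mL = 0.105042 mg/mL
Stage 1: 54.8 mL/hr × 6.9 hr = 378.12 mL → 378.12 mL × 0.105042 mg/mL = 39.71849 mg
Stage 2: 124 mL/hr × 1.2 hr = 148.8 mL → 148.8 mL × 0.105042 mg/mL = 15.63025 mg
Stage 3: 31 mL/hr × 3.2 hr = 99.2 mL → 99.2 mL × 0.105042 mg/mL = 10.42017 mg
Total = 39.71849 + 15.63025 + 10.42017 = 65.76891 mg

65.8 mg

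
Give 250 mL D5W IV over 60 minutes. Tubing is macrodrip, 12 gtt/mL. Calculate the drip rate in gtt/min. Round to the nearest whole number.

250 mL ÷ (60 min) = 4.166667 mL/min
4.166667 mL/min × 12 gtt/mL = 50 gtt/min

50 gtt/min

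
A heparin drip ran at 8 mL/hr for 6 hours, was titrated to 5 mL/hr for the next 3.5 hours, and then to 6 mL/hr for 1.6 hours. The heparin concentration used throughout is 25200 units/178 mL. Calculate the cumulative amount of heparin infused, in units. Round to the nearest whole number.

Concentration = 25200 units ÷ 178 mL = 141.573 units/mL
Stage 1: 8 mL/hr × 6 hr = 48 mL → 48 mL × 141.573 units/mL = 6795.506 units
Stage 2: 5 mL/hr × 3.5 hr = 17.5 mL → 17.5 mL × 141.573 units/mL = 2477.528 units
Stage 3: 6 mL/hr × 1.6 hr = 9.6 mL → 9.6 mL × 141.573 units/mL = 1359.101 units
Total = 6795.506 + 2477.528 + 1359.101 = 10632.13 units

10632 units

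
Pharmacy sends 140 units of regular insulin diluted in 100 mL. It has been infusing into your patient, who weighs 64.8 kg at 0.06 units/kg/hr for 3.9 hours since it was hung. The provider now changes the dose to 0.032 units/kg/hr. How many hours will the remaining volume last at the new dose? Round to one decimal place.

60.2 hours

Initial rate:
Dose = 0.06 units/kg/hr × 64.8 kg = 3.888 units/hr
Concentration = 140 units ÷ 100 mL = 1.4 units/mL
Rate = 3.888 units/hr ÷ 1.4 units/mL = 2.777143 mL/hr
Volume infused so far = 2.777143 mL/hr × 3.9 hr = 10.83086 mL
Volume remaining = 100 − 10.83086 = 89.16914 mL
New rate:
Dose = 0.032 units/kg/hr × 64.8 kg = 2.0736 units/hr
Rate = 2.0736 units/hr ÷ 1.4 units/mL = 1.481143 mL/hr
Time remaining = 89.16914 mL ÷ 1.481143 mL/hr = 60.20293 hr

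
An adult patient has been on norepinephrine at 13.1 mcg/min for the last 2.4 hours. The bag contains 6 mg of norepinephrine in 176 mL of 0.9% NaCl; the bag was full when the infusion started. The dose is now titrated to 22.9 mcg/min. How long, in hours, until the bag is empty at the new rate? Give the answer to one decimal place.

Initial rate:
13.1 mcg/min × 60 min/hr = 786 mcg/hr
Concentration = 6 mg ÷ 176 mL = 0.03409091 mg/mL = 34.09091 mcg/mL
Rate = 786 mcg/hr ÷ 34.09091 mcg/mL = 23.056 mL/hr
Volume infused so far = 23.056 mL/hr × 2.4 hr = 55.3344 mL
Volume remaining = 176 − 55.3344 = 120.6656 mL
New rate:
22.9 mcg/min × 60 min/hr = 1374 mcg/hr
Rate = 1374 mcg/hr ÷ 34.09091 mcg/mL = 40.304 mL/hr
Time remaining = 120.6656 mL ÷ 40.304 mL/hr = 2.993886 hr

3.0 hours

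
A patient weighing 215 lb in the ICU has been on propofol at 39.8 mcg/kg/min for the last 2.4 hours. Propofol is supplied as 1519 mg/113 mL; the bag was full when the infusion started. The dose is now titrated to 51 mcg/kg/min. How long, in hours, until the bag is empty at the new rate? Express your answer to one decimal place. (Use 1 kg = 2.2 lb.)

Initial rate:
Weight = 215 lb ÷ 2.2 lb/kg = 97.72727 kg
Dose = 39.8 mcg/kg/min × 97.72727 kg = 3889.545 mcg/min
3889.545 mcg/min × 60 min/hr = 233372.7 mcg/hr
Concentration = 1519 mg ÷ 113 mL = 13.44248 mg/mL = 13442.48 mcg/mL
Rate = 233372.7 mcg/hr ÷ 13442.48 mcg/mL = 17.36084 mL/hr
Volume infused so far = 17.36084 mL/hr × 2.4 hr = 41.66602 mL
Volume remaining = 113 − 41.66602 = 71.33398 mL
New rate:
Dose = 51 mcg/kg/min × 97.72727 kg = 4984.091 mcg/min
4984.091 mcg/min × 60 min/hr = 299045.5 mcg/hr
Rate = 299045.5 mcg/hr ÷ 13442.48 mcg/mL = 22.2463 mL/hr
Time remaining = 71.33398 mL ÷ 22.2463 mL/hr = 3.206554 hr

3.2 hours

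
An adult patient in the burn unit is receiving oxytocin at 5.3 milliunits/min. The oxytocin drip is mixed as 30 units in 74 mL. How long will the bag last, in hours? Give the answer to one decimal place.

94.3 hours

5.3 milliunits/min × 60 min/hr = 318 milliunits/hr
Concentration = 30 units ÷ 74 mL = 0.4054054 units/mL = 405.4054 milliunits/mL
Rate = 318 milliunits/hr ÷ 405.4054 milliunits/mL = 0.7844 mL/hr
Duration = 74 mL ÷ 0.7844 mL/hr = 94.33962 hr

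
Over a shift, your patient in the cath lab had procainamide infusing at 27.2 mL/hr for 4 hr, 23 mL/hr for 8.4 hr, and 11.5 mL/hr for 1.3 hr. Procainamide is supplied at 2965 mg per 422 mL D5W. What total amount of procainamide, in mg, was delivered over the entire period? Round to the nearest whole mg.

2227 mg

Concentration = 2965 mg ÷ 422 mL = 7.026066 mg/mL
Stage 1: 27.2 mL/hr × 4 hr = 108.8 mL → 108.8 mL × 7.026066 mg/mL = 764.436 mg
Stage 2: 23 mL/hr × 8.4 hr = 193.2 mL → 193.2 mL × 7.026066 mg/mL = 1357.436 mg
Stage 3: 11.5 mL/hr × 1.3 hr = 14.95 mL → 14.95 mL × 7.026066 mg/mL = 105.0397 mg
Total = 764.436 + 1357.436 + 105.0397 = 2226.912 mg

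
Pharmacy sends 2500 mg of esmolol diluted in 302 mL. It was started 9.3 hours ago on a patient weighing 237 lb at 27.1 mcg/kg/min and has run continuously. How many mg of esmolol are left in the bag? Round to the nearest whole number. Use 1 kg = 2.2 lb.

Weight = 237 lb ÷ 2.2 lb/kg = 107.7273 kg
Dose = 27.1 mcg/kg/min × 107.7273 kg = 2919.409 mcg/min
2919.409 mcg/min × 60 min/hr = 175164.5 mcg/hr
Concentration = 2500 mg ÷ 302 mL = 8.278146 mg/mL = 8278.146 mcg/mL
Rate = 175164.5 mcg/hr ÷ 8278.146 mcg/mL = 21.15988 mL/hr
Volume infused = 21.15988 mL/hr × 9.3 hr = 196.7869 mL
Volume remaining = 302 − 196.7869 = 105.2131 mL
Drug remaining = 105.2131 mL × 8278.146 mcg/mL = 870969.7 mcg = 870.9697 mg

871 mg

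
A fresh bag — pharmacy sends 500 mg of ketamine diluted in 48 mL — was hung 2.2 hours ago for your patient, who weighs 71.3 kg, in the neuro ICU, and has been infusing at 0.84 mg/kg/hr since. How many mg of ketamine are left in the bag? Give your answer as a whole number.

368 mg

Dose = 0.84 mg/kg/hr × 71.3 kg = 59.892 mg/hr
Concentration = 500 mg ÷ 48 mL = 10.41667 mg/mL
Rate = 59.892 mg/hr ÷ 10.41667 mg/mL = 5.749632 mL/hr
Volume infused = 5.749632 mL/hr × 2.2 hr = 12.64919 mL
Volume remaining = 48 − 12.64919 = 35.35081 mL
Drug remaining = 35.35081 mL × 10.41667 mg/mL = 368.2376 mg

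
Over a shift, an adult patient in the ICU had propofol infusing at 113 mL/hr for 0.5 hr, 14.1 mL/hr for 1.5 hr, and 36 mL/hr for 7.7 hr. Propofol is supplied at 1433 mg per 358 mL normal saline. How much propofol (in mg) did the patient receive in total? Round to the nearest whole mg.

1420 mg

Concentration = 1433 mg ÷ 358 mL = 4.002793 mg/mL
Stage 1: 113 mL/hr × 0.5 hr = 56.5 mL → 56.5 mL × 4.002793 mg/mL = 226.1578 mg
Stage 2: 14.1 mL/hr × 1.5 hr = 21.15 mL → 21.15 mL × 4.002793 mg/mL = 84.65908 mg
Stage 3: 36 mL/hr × 7.7 hr = 277.2 mL → 277.2 mL × 4.002793 mg/mL = 1109.574 mg
Total = 226.1578 + 84.65908 + 1109.574 = 1420.391 mg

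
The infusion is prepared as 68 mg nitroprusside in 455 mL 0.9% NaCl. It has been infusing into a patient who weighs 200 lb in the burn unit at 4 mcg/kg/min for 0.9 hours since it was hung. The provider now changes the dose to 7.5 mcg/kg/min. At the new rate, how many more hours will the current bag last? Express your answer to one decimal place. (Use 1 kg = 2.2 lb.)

Initial rate:
Weight = 200 lb ÷ 2.2 lb/kg = 90.90909 kg
Dose = 4 mcg/kg/min × 90.90909 kg = 363.6364 mcg/min
363.6364 mcg/min × 60 min/hr = 21818.18 mcg/hr
Concentration = 68 mg ÷ 455 mL = 0.1494505 mg/mL = 149.4505 mcg/mL
Rate = 21818.18 mcg/hr ÷ 149.4505 mcg/mL = 145.9893 mL/hr
Volume infused so far = 145.9893 mL/hr × 0.9 hr = 131.3904 mL
Volume remaining = 455 − 131.3904 = 323.6096 mL
New rate:
Dose = 7.5 mcg/kg/min × 90.90909 kg = 681.8182 mcg/min
681.8182 mcg/min × 60 min/hr = 40909.09 mcg/hr
Rate = 40909.09 mcg/hr ÷ 149.4505 mcg/mL = 273.7299 mL/hr
Time remaining = 323.6096 mL ÷ 273.7299 mL/hr = 1.182222 hr

1.2 hours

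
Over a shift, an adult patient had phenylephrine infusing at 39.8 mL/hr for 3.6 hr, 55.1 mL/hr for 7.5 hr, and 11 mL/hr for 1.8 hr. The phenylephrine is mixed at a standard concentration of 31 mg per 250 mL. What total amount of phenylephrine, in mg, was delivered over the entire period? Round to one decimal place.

71.5 mg

Concentration = 31 mg ÷ 250 mL = 0.124 mg/mL
Stage 1: 39.8 mL/hr × 3.6 hr = 143.28 mL → 143.28 mL × 0.124 mg/mL = 17.76672 mg
Stage 2: 55.1 mL/hr × 7.5 hr = 413.25 mL → 413.25 mL × 0.124 mg/mL = 51.243 mg
Stage 3: 11 mL/hr × 1.8 hr = 19.8 mL → 19.8 mL × 0.124 mg/mL = 2.4552 mg
Total = 17.76672 + 51.243 + 2.4552 = 71.46492 mg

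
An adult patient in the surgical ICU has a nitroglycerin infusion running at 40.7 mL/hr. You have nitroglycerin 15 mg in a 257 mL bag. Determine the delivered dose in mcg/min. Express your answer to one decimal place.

39.6 mcg/min

Concentration = 15 mg ÷ 257 mL = 0.05836576 mg/mL = 58.36576 mcg/mL
Drug rate = 40.7 mL/hr × 58.36576 mcg/mL = 2375.486 mcg/hr
2375.486 mcg/hr ÷ 60 min/hr = 39.59144 mcg/min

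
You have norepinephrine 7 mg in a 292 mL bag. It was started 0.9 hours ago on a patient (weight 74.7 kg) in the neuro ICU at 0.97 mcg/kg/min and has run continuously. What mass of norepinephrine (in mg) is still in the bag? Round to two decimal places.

3.09 mg

Dose = 0.97 mcg/kg/min × 74.7 kg = 72.459 mcg/min
72.459 mcg/min × 60 min/hr = 4347.54 mcg/hr
Concentration = 7 mg ÷ 292 mL = 0.0239726 mg/mL = 23.9726 mcg/mL
Rate = 4347.54 mcg/hr ÷ 23.9726 mcg/mL = 181.3545 mL/hr
Volume infused = 181.3545 mL/hr × 0.9 hr = 163.2191 mL
Volume remaining = 292 − 163.2191 = 128.7809 mL
Drug remaining = 128.7809 mL × 23.9726 mcg/mL = 3087.214 mcg = 3.087214 mg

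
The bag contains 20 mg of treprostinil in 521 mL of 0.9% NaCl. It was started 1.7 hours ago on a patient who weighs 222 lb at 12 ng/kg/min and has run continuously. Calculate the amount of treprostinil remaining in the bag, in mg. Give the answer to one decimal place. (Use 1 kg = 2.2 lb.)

19.9 mg

Weight = 222 lb ÷ 2.2 lb/kg = 100.9091 kg
Dose = 12 ng/kg/min × 100.9091 kg = 1210.909 ng/min
1210.909 ng/min × 60 min/hr = 72654.55 ng/hr
Concentration = 20 mg ÷ 521 mL = 0.03838772 mg/mL = 38387.72 ng/mL
Rate = 72654.55 ng/hr ÷ 38387.72 ng/mL = 1.892651 mL/hr
Volume infused = 1.892651 mL/hr × 1.7 hr = 3.217507 mL
Volume remaining = 521 − 3.217507 = 517.7825 mL
Drug remaining = 517.7825 mL × 38387.72 ng/mL = 19876487 ng = 19.87649 mg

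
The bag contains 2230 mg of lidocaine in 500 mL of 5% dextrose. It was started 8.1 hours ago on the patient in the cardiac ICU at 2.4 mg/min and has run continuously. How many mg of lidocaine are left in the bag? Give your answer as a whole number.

2.4 mg/min × 60 min/hr = 144 mg/hr
Concentration = 2230 mg ÷ 500 mL = 4.46 mg/mL
Rate = 144 mg/hr ÷ 4.46 mg/mL = 32.287 mL/hr
Volume infused = 32.287 mL/hr × 8.1 hr = 261.5247 mL
Volume remaining = 500 − 261.5247 = 238.4753 mL
Drug remaining = 238.4753 mL × 4.46 mg/mL = 1063.6 mg

1064 mg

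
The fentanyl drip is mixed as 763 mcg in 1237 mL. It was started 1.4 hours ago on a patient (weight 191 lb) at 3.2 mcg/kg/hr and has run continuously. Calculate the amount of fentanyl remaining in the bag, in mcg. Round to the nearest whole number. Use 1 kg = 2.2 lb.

374 mcg

Weight = 191 lb ÷ 2.2 lb/kg = 86.81818 kg
Dose = 3.2 mcg/kg/hr × 86.81818 kg = 277.8182 mcg/hr
Concentration = 763 mcg ÷ 1237 mL = 0.6168149 mcg/mL
Rate = 277.8182 mcg/hr ÷ 0.6168149 mcg/mL = 450.4077 mL/hr
Volume infused = 450.4077 mL/hr × 1.4 hr = 630.5708 mL
Volume remaining = 1237 − 630.5708 = 606.4292 mL
Drug remaining = 606.4292 mL × 0.6168149 mcg/mL = 374.0545 mcg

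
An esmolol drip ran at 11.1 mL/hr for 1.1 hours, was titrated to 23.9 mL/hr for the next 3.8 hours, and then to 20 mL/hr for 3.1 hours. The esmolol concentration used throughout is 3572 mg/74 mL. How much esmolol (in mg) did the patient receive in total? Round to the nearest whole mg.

7966 mg

Concentration = 3572 mg ÷ 74 mL = 48.27027 mg/mL
Stage 1: 11.1 mL/hr × 1.1 hr = 12.21 mL → 12.21 mL × 48.27027 mg/mL = 589.38 mg
Stage 2: 23.9 mL/hr × 3.8 hr = 90.82 mL → 90.82 mL × 48.27027 mg/mL = 4383.906 mg
Stage 3: 20 mL/hr × 3.1 hr = 62 mL → 62 mL × 48.27027 mg/mL = 2992.757 mg
Total = 589.38 + 4383.906 + 2992.757 = 7966.043 mg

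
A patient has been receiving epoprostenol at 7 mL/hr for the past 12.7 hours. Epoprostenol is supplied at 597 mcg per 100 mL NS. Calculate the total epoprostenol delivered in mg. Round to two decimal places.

Concentration = 597 mcg ÷ 100 mL = 5.97 mcg/mL = 5970 ng/mL
Drug rate = 7 mL/hr × 5970 ng/mL = 41790 ng/hr
Total = 41790 ng/hr × 12.7 hr = 530733 ng = 0.530733 mg

0.53 mg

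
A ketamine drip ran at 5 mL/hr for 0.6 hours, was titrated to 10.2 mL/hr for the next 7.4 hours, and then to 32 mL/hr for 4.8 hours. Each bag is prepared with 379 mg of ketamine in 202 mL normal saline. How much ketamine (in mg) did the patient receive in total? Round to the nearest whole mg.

Concentration = 379 mg ÷ 202 mL = 1.876238 mg/mL
Stage 1: 5 mL/hr × 0.6 hr = 3 mL → 3 mL × 1.876238 mg/mL = 5.628713 mg
Stage 2: 10.2 mL/hr × 7.4 hr = 75.48 mL → 75.48 mL × 1.876238 mg/mL = 141.6184 mg
Stage 3: 32 mL/hr × 4.8 hr = 153.6 mL → 153.6 mL × 1.876238 mg/mL = 288.1901 mg
Total = 5.628713 + 141.6184 + 288.1901 = 435.4372 mg

435 mg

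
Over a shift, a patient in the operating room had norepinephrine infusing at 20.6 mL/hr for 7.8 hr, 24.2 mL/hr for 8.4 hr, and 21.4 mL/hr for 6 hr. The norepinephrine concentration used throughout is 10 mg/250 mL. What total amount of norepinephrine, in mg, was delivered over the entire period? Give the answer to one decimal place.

19.7 mg

Concentration = 10 mg ÷ 250 mL = 0.04 mg/mL
Stage 1: 20.6 mL/hr × 7.8 hr = 160.68 mL → 160.68 mL × 0.04 mg/mL = 6.4272 mg
Stage 2: 24.2 mL/hr × 8.4 hr = 203.28 mL → 203.28 mL × 0.04 mg/mL = 8.1312 mg
Stage 3: 21.4 mL/hr × 6 hr = 128.4 mL → 128.4 mL × 0.04 mg/mL = 5.136 mg
Total = 6.4272 + 8.1312 + 5.136 = 19.6944 mg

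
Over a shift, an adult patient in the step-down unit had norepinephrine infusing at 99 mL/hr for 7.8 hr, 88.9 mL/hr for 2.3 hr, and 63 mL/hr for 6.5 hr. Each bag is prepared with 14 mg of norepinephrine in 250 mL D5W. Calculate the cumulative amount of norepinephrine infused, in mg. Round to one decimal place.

Concentration = 14 mg ÷ 250 mL = 0.056 mg/mL
Stage 1: 99 mL/hr × 7.8 hr = 772.2 mL → 772.2 mL × 0.056 mg/mL = 43.2432 mg
Stage 2: 88.9 mL/hr × 2.3 hr = 204.47 mL → 204.47 mL × 0.056 mg/mL = 11.45032 mg
Stage 3: 63 mL/hr × 6.5 hr = 409.5 mL → 409.5 mL × 0.056 mg/mL = 22.932 mg
Total = 43.2432 + 11.45032 + 22.932 = 77.62552 mg

77.6 mg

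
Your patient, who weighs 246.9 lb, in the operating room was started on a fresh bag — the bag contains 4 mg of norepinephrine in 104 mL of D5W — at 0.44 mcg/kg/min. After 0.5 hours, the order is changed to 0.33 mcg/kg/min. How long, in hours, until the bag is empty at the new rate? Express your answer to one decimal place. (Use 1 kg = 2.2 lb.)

1.1 hours

Initial rate:
Weight = 246.9 lb ÷ 2.2 lb/kg = 112.2273 kg
Dose = 0.44 mcg/kg/min × 112.2273 kg = 49.38 mcg/min
49.38 mcg/min × 60 min/hr = 2962.8 mcg/hr
Concentration = 4 mg ÷ 104 mL = 0.03846154 mg/mL = 38.46154 mcg/mL
Rate = 2962.8 mcg/hr ÷ 38.46154 mcg/mL = 77.0328 mL/hr
Volume infused so far = 77.0328 mL/hr × 0.5 hr = 38.5164 mL
Volume remaining = 104 − 38.5164 = 65.4836 mL
New rate:
Dose = 0.33 mcg/kg/min × 112.2273 kg = 37.035 mcg/min
37.035 mcg/min × 60 min/hr = 2222.1 mcg/hr
Rate = 2222.1 mcg/hr ÷ 38.46154 mcg/mL = 57.7746 mL/hr
Time remaining = 65.4836 mL ÷ 57.7746 mL/hr = 1.133432 hr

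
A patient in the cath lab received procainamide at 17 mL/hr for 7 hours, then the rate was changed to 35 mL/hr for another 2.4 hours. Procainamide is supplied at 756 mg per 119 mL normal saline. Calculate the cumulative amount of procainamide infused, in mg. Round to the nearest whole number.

1290 mg

Concentration = 756 mg ÷ 119 mL = 6.352941 mg/mL
Stage 1: 17 mL/hr × 7 hr = 119 mL → 119 mL × 6.352941 mg/mL = 756 mg
Stage 2: 35 mL/hr × 2.4 hr = 84 mL → 84 mL × 6.352941 mg/mL = 533.6471 mg
Total = 756 + 533.6471 = 1289.647 mg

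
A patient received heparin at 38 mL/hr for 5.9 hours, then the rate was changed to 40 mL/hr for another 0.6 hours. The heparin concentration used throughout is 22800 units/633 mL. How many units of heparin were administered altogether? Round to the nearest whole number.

8940 units

Concentration = 22800 units ÷ 633 mL = 36.01896 units/mL
Stage 1: 38 mL/hr × 5.9 hr = 224.2 mL → 224.2 mL × 36.01896 units/mL = 8075.45 units
Stage 2: 40 mL/hr × 0.6 hr = 24 mL → 24 mL × 36.01896 units/mL = 864.455 units
Total = 8075.45 + 864.455 = 8939.905 units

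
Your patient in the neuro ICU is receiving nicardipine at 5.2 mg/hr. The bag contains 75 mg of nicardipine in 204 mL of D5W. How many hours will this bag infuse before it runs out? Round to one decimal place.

14.4 hours

Concentration = 75 mg ÷ 204 mL = 0.3676471 mg/mL
Rate = 5.2 mg/hr ÷ 0.3676471 mg/mL = 14.144 mL/hr
Duration = 204 mL ÷ 14.144 mL/hr = 14.42308 hr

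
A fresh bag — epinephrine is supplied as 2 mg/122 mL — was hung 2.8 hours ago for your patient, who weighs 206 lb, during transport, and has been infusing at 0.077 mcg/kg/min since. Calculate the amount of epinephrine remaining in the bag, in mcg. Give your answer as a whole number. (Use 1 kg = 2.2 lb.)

789 mcg

Weight = 206 lb ÷ 2.2 lb/kg = 93.63636 kg
Dose = 0.077 mcg/kg/min × 93.63636 kg = 7.21 mcg/min
7.21 mcg/min × 60 min/hr = 432.6 mcg/hr
Concentration = 2 mg ÷ 122 mL = 0.01639344 mg/mL = 16.39344 mcg/mL
Rate = 432.6 mcg/hr ÷ 16.39344 mcg/mL = 26.3886 mL/hr
Volume infused = 26.3886 mL/hr × 2.8 hr = 73.88808 mL
Volume remaining = 122 − 73.88808 = 48.11192 mL
Drug remaining = 48.11192 mL × 16.39344 mcg/mL = 788.72 mcg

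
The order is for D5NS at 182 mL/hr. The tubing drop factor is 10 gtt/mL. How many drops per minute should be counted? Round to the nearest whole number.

182 mL/hr ÷ 60 min/hr = 3.033333 mL/min
3.033333 mL/min × 10 gtt/mL = 30.33333 gtt/min

30 gtt/min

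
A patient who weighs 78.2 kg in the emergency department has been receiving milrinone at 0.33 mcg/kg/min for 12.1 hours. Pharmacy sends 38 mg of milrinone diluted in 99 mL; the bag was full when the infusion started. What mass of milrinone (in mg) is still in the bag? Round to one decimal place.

19.3 mg

Dose = 0.33 mcg/kg/min × 78.2 kg = 25.806 mcg/min
25.806 mcg/min × 60 min/hr = 1548.36 mcg/hr
Concentration = 38 mg ÷ 99 mL = 0.3838384 mg/mL = 383.8384 mcg/mL
Rate = 1548.36 mcg/hr ÷ 383.8384 mcg/mL = 4.033885 mL/hr
Volume infused = 4.033885 mL/hr × 12.1 hr = 48.81001 mL
Volume remaining = 99 − 48.81001 = 50.18999 mL
Drug remaining = 50.18999 mL × 383.8384 mcg/mL = 19264.84 mcg = 19.26484 mg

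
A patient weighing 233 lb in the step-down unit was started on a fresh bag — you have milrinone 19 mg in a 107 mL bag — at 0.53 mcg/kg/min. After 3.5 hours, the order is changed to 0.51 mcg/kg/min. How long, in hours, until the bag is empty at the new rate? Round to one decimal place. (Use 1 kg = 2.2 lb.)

Initial rate:
Weight = 233 lb ÷ 2.2 lb/kg = 105.9091 kg
Dose = 0.53 mcg/kg/min × 105.9091 kg = 56.13182 mcg/min
56.13182 mcg/min × 60 min/hr = 3367.909 mcg/hr
Concentration = 19 mg ÷ 107 mL = 0.1775701 mg/mL = 177.5701 mcg/mL
Rate = 3367.909 mcg/hr ÷ 177.5701 mcg/mL = 18.96665 mL/hr
Volume infused so far = 18.96665 mL/hr × 3.5 hr = 66.38326 mL
Volume remaining = 107 − 66.38326 = 40.61674 mL
New rate:
Dose = 0.51 mcg/kg/min × 105.9091 kg = 54.01364 mcg/min
54.01364 mcg/min × 60 min/hr = 3240.818 mcg/hr
Rate = 3240.818 mcg/hr ÷ 177.5701 mcg/mL = 18.25092 mL/hr
Time remaining = 40.61674 mL ÷ 18.25092 mL/hr = 2.225462 hr

2.2 hours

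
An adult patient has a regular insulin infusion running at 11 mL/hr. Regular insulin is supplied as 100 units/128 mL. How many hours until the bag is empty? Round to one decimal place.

Duration = 128 mL ÷ 11 mL/hr = 11.63636 hr

11.6 hours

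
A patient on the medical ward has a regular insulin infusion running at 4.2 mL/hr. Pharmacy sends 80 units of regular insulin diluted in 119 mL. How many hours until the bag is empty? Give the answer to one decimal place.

Duration = 119 mL ÷ 4.2 mL/hr = 28.33333 hr

28.3 hours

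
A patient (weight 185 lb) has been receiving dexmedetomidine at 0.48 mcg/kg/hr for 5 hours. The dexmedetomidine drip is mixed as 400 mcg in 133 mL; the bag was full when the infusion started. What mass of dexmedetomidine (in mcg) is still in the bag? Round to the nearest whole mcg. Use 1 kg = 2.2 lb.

198 mcg

Weight = 185 lb ÷ 2.2 lb/kg = 84.09091 kg
Dose = 0.48 mcg/kg/hr × 84.09091 kg = 40.36364 mcg/hr
Concentration = 400 mcg ÷ 133 mL = 3.007519 mcg/mL
Rate = 40.36364 mcg/hr ÷ 3.007519 mcg/mL = 13.42091 mL/hr
Volume infused = 13.42091 mL/hr × 5 hr = 67.10455 mL
Volume remaining = 133 − 67.10455 = 65.89545 mL
Drug remaining = 65.89545 mL × 3.007519 mcg/mL = 198.1818 mcg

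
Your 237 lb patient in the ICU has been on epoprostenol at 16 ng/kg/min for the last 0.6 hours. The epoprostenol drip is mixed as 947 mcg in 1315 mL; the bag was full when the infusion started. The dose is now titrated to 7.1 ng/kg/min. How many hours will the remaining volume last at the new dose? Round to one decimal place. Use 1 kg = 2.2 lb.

19.3 hours

Initial rate:
Weight = 237 lb ÷ 2.2 lb/kg = 107.7273 kg
Dose = 16 ng/kg/min × 107.7273 kg = 1723.636 ng/min
1723.636 ng/min × 60 min/hr = 103418.2 ng/hr
Concentration = 947 mcg ÷ 1315 mL = 0.7201521 mcg/mL = 720.1521 ng/mL
Rate = 103418.2 ng/hr ÷ 720.1521 ng/mL = 143.606 mL/hr
Volume infused so far = 143.606 mL/hr × 0.6 hr = 86.16362 mL
Volume remaining = 1315 − 86.16362 = 1228.836 mL
New rate:
Dose = 7.1 ng/kg/min × 107.7273 kg = 764.8636 ng/min
764.8636 ng/min × 60 min/hr = 45891.82 ng/hr
Rate = 45891.82 ng/hr ÷ 720.1521 ng/mL = 63.72518 mL/hr
Time remaining = 1228.836 mL ÷ 63.72518 mL/hr = 19.28337 hr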